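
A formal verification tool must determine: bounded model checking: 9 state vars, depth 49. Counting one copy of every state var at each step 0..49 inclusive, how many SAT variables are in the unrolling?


BMC unrolls to depth k, creating one copy of each state var for steps 0..k.
Step count = 49 + 1 = 50 (steps 0 through 49)
Vars per step = 9
Total = 9 * 50 = 450

450


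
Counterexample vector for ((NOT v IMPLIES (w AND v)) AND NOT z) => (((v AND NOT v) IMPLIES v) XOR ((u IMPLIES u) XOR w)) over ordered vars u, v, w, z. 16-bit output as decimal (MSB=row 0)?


F1 = ((NOT v IMPLIES (w AND v)) AND NOT z)
F2 = (((v AND NOT v) IMPLIES v) XOR ((u IMPLIES u) XOR w))
Counterexample to F1=>F2 is where F1=1 and F2=0.
Evaluate each row (bits = u,v,w,z, MSB first):
  row 0 [0000]: F1=0 F2=0 -> F1&~F2 -> 0
  row 1 [0001]: F1=0 F2=0 -> F1&~F2 -> 0
  row 2 [0010]: F1=0 F2=1 -> F1&~F2 -> 0
  row 3 [0011]: F1=0 F2=1 -> F1&~F2 -> 0
  row 4 [0100]: F1=1 F2=0 -> F1&~F2 -> 1
  row 5 [0101]: F1=0 F2=0 -> F1&~F2 -> 0
  row 6 [0110]: F1=1 F2=1 -> F1&~F2 -> 0
  row 7 [0111]: F1=0 F2=1 -> F1&~F2 -> 0
  row 8 [1000]: F1=0 F2=0 -> F1&~F2 -> 0
  row 9 [1001]: F1=0 F2=0 -> F1&~F2 -> 0
  row 10 [1010]: F1=0 F2=1 -> F1&~F2 -> 0
  row 11 [1011]: F1=0 F2=1 -> F1&~F2 -> 0
  row 12 [1100]: F1=1 F2=0 -> F1&~F2 -> 1
  row 13 [1101]: F1=0 F2=0 -> F1&~F2 -> 0
  row 14 [1110]: F1=1 F2=1 -> F1&~F2 -> 0
  row 15 [1111]: F1=0 F2=1 -> F1&~F2 -> 0
Full result column, 4 rows per line (u,v fixed per line; w,z runs 00..11 left to right):
  rows 0-3 [u,v=00]: 0000  = hex 0
  rows 4-7 [u,v=01]: 1000  = hex 8
  rows 8-11 [u,v=10]: 0000  = hex 0
  rows 12-15 [u,v=11]: 1000  = hex 8
Counterexample vector (row 0 .. row 15) = 0000100000001000
Output column grouped in 4s = 0000 1000 0000 1000 = 0x0808
Convert to decimal digit by digit (value = value*16 + digit):
  0 -> 0
  0*16 + 8 = 8
  8*16 + 0 = 128
  128*16 + 8 = 2056
Decimal = 2056

2056


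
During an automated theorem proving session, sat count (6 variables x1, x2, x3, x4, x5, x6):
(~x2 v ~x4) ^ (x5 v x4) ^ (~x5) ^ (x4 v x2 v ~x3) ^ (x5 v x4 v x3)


CNF with 5 clauses over 6 vars (64 assignments).
An assignment satisfies CNF iff every clause has >=1 true literal.
Check each row (bits = x1,x2,x3,x4,x5,x6; clause T/F shown):
  row 0 [000000]: clauses=TFTTF -> 0
  row 1 [000001]: clauses=TFTTF -> 0
  row 2 [000010]: clauses=TTFTT -> 0
  row 3 [000011]: clauses=TTFTT -> 0
  row 4 [000100]: clauses=TTTTT -> 1
  (every remaining row is evaluated the same way; all 64 results are listed next)
Full result column, 8 rows per line (x1,x2,x3 fixed per line; x4,x5,x6 runs 000..111 left to right):
  rows 0-7 [x1,x2,x3=000]: 00001100  (ones: 2)
  rows 8-15 [x1,x2,x3=001]: 00001100  (ones: 2)
  rows 16-23 [x1,x2,x3=010]: 00000000  (ones: 0)
  rows 24-31 [x1,x2,x3=011]: 00000000  (ones: 0)
  rows 32-39 [x1,x2,x3=100]: 00001100  (ones: 2)
  rows 40-47 [x1,x2,x3=101]: 00001100  (ones: 2)
  rows 48-55 [x1,x2,x3=110]: 00000000  (ones: 0)
  rows 56-63 [x1,x2,x3=111]: 00000000  (ones: 0)
Satisfying assignments = 2+2+0+0+2+2+0+0 = 8

8


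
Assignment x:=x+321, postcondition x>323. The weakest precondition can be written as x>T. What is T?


Formula: wp(x:=E, P) = P[E/x] (substitute E for x in postcondition)
Step 1: Postcondition: x>323
Step 2: Substitute x+321 for x: x+321>323
Step 3: Solve for x: x > 323-321 = 2

2


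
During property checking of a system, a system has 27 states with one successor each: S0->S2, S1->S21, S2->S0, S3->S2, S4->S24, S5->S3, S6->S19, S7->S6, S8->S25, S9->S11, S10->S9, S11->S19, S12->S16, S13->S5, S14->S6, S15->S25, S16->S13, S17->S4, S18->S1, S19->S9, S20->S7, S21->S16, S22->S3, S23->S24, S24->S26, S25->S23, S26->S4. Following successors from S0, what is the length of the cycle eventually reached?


Trace from S0 until a state repeats:
  S0 -> S2 -> S0
S0 first seen at step 0, revisited at step 2.
Cycle length = 2 - 0 = 2

2


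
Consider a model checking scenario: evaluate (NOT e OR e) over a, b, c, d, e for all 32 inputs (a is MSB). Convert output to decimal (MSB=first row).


Formula: (NOT e OR e) over a, b, c, d, e (32 rows)
Evaluate each row (bits = a,b,c,d,e, MSB first):
  row 0 [00000]: (NOT 0 OR 0) -> 1
  row 1 [00001]: (NOT 1 OR 1) -> 1
  row 2 [00010]: (NOT 0 OR 0) -> 1
  row 3 [00011]: (NOT 1 OR 1) -> 1
  row 4 [00100]: (NOT 0 OR 0) -> 1
  row 5 [00101]: (NOT 1 OR 1) -> 1
  row 6 [00110]: (NOT 0 OR 0) -> 1
  row 7 [00111]: (NOT 1 OR 1) -> 1
  row 8 [01000]: (NOT 0 OR 0) -> 1
  row 9 [01001]: (NOT 1 OR 1) -> 1
  row 10 [01010]: (NOT 0 OR 0) -> 1
  row 11 [01011]: (NOT 1 OR 1) -> 1
  row 12 [01100]: (NOT 0 OR 0) -> 1
  row 13 [01101]: (NOT 1 OR 1) -> 1
  row 14 [01110]: (NOT 0 OR 0) -> 1
  row 15 [01111]: (NOT 1 OR 1) -> 1
  row 16 [10000]: (NOT 0 OR 0) -> 1
  row 17 [10001]: (NOT 1 OR 1) -> 1
  row 18 [10010]: (NOT 0 OR 0) -> 1
  row 19 [10011]: (NOT 1 OR 1) -> 1
  row 20 [10100]: (NOT 0 OR 0) -> 1
  row 21 [10101]: (NOT 1 OR 1) -> 1
  row 22 [10110]: (NOT 0 OR 0) -> 1
  row 23 [10111]: (NOT 1 OR 1) -> 1
  row 24 [11000]: (NOT 0 OR 0) -> 1
  row 25 [11001]: (NOT 1 OR 1) -> 1
  row 26 [11010]: (NOT 0 OR 0) -> 1
  row 27 [11011]: (NOT 1 OR 1) -> 1
  row 28 [11100]: (NOT 0 OR 0) -> 1
  row 29 [11101]: (NOT 1 OR 1) -> 1
  row 30 [11110]: (NOT 0 OR 0) -> 1
  row 31 [11111]: (NOT 1 OR 1) -> 1
Full result column, 4 rows per line (a,b,c fixed per line; d,e runs 00..11 left to right):
  rows 0-3 [a,b,c=000]: 1111  = hex F
  rows 4-7 [a,b,c=001]: 1111  = hex F
  rows 8-11 [a,b,c=010]: 1111  = hex F
  rows 12-15 [a,b,c=011]: 1111  = hex F
  rows 16-19 [a,b,c=100]: 1111  = hex F
  rows 20-23 [a,b,c=101]: 1111  = hex F
  rows 24-27 [a,b,c=110]: 1111  = hex F
  rows 28-31 [a,b,c=111]: 1111  = hex F
Output column (row 0 .. row 31) = 11111111111111111111111111111111
Output column grouped in 4s = 1111 1111 1111 1111 1111 1111 1111 1111 = 0xFFFFFFFF
Convert to decimal digit by digit (value = value*16 + digit):
  F -> 15
  15*16 + 15 (F) = 255
  255*16 + 15 (F) = 4095
  4095*16 + 15 (F) = 65535
  65535*16 + 15 (F) = 1048575
  1048575*16 + 15 (F) = 16777215
  16777215*16 + 15 (F) = 268435455
  268435455*16 + 15 (F) = 4294967295
Decimal = 4294967295

4294967295


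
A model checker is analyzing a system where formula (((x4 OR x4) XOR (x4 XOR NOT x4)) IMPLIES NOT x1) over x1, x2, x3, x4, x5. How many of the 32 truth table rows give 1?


Formula: (((x4 OR x4) XOR (x4 XOR NOT x4)) IMPLIES NOT x1) over 5 vars (32 rows)
Evaluate each row (x1, x2, x3, x4, x5 as bits, MSB first):
  row 0 [00000]: (((0 OR 0) XOR (0 XOR NOT 0)) IMPLIES NOT 0) -> 1
  row 1 [00001]: (((0 OR 0) XOR (0 XOR NOT 0)) IMPLIES NOT 0) -> 1
  row 2 [00010]: (((1 OR 1) XOR (1 XOR NOT 1)) IMPLIES NOT 0) -> 1
  row 3 [00011]: (((1 OR 1) XOR (1 XOR NOT 1)) IMPLIES NOT 0) -> 1
  row 4 [00100]: (((0 OR 0) XOR (0 XOR NOT 0)) IMPLIES NOT 0) -> 1
  row 5 [00101]: (((0 OR 0) XOR (0 XOR NOT 0)) IMPLIES NOT 0) -> 1
  row 6 [00110]: (((1 OR 1) XOR (1 XOR NOT 1)) IMPLIES NOT 0) -> 1
  row 7 [00111]: (((1 OR 1) XOR (1 XOR NOT 1)) IMPLIES NOT 0) -> 1
  row 8 [01000]: (((0 OR 0) XOR (0 XOR NOT 0)) IMPLIES NOT 0) -> 1
  row 9 [01001]: (((0 OR 0) XOR (0 XOR NOT 0)) IMPLIES NOT 0) -> 1
  row 10 [01010]: (((1 OR 1) XOR (1 XOR NOT 1)) IMPLIES NOT 0) -> 1
  row 11 [01011]: (((1 OR 1) XOR (1 XOR NOT 1)) IMPLIES NOT 0) -> 1
  row 12 [01100]: (((0 OR 0) XOR (0 XOR NOT 0)) IMPLIES NOT 0) -> 1
  row 13 [01101]: (((0 OR 0) XOR (0 XOR NOT 0)) IMPLIES NOT 0) -> 1
  row 14 [01110]: (((1 OR 1) XOR (1 XOR NOT 1)) IMPLIES NOT 0) -> 1
  row 15 [01111]: (((1 OR 1) XOR (1 XOR NOT 1)) IMPLIES NOT 0) -> 1
  row 16 [10000]: (((0 OR 0) XOR (0 XOR NOT 0)) IMPLIES NOT 1) -> 0
  row 17 [10001]: (((0 OR 0) XOR (0 XOR NOT 0)) IMPLIES NOT 1) -> 0
  row 18 [10010]: (((1 OR 1) XOR (1 XOR NOT 1)) IMPLIES NOT 1) -> 1
  row 19 [10011]: (((1 OR 1) XOR (1 XOR NOT 1)) IMPLIES NOT 1) -> 1
  row 20 [10100]: (((0 OR 0) XOR (0 XOR NOT 0)) IMPLIES NOT 1) -> 0
  row 21 [10101]: (((0 OR 0) XOR (0 XOR NOT 0)) IMPLIES NOT 1) -> 0
  row 22 [10110]: (((1 OR 1) XOR (1 XOR NOT 1)) IMPLIES NOT 1) -> 1
  row 23 [10111]: (((1 OR 1) XOR (1 XOR NOT 1)) IMPLIES NOT 1) -> 1
  row 24 [11000]: (((0 OR 0) XOR (0 XOR NOT 0)) IMPLIES NOT 1) -> 0
  row 25 [11001]: (((0 OR 0) XOR (0 XOR NOT 0)) IMPLIES NOT 1) -> 0
  row 26 [11010]: (((1 OR 1) XOR (1 XOR NOT 1)) IMPLIES NOT 1) -> 1
  row 27 [11011]: (((1 OR 1) XOR (1 XOR NOT 1)) IMPLIES NOT 1) -> 1
  row 28 [11100]: (((0 OR 0) XOR (0 XOR NOT 0)) IMPLIES NOT 1) -> 0
  row 29 [11101]: (((0 OR 0) XOR (0 XOR NOT 0)) IMPLIES NOT 1) -> 0
  row 30 [11110]: (((1 OR 1) XOR (1 XOR NOT 1)) IMPLIES NOT 1) -> 1
  row 31 [11111]: (((1 OR 1) XOR (1 XOR NOT 1)) IMPLIES NOT 1) -> 1
Full result column, 8 rows per line (x1,x2 fixed per line; x3,x4,x5 runs 000..111 left to right):
  rows 0-7 [x1,x2=00]: 11111111  (ones: 8)
  rows 8-15 [x1,x2=01]: 11111111  (ones: 8)
  rows 16-23 [x1,x2=10]: 00110011  (ones: 4)
  rows 24-31 [x1,x2=11]: 00110011  (ones: 4)
Count of 1-rows = 8+8+4+4 = 24

24


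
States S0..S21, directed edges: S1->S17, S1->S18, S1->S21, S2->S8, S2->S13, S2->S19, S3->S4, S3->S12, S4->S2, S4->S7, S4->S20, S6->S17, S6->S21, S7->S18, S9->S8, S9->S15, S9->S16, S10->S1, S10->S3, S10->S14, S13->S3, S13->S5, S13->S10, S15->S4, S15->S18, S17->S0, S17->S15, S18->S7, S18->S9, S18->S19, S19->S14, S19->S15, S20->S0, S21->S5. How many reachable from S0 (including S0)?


BFS from S0:
  layer 0: {S0}
Reachable set: {S0}
Count = 1

1


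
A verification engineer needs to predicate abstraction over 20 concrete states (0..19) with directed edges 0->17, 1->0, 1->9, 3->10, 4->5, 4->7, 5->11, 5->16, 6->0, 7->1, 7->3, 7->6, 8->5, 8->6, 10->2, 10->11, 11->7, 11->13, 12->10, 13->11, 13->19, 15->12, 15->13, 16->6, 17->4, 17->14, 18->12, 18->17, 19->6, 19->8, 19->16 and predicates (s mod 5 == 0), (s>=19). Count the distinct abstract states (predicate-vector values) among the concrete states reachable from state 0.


BFS from 0:
Concrete reachable: {0, 1, 2, 3, 4, 5, 6, 7, 8, 9, 10, 11, 13, 14, 16, 17, 19}
Abstract via predicates (s mod 5 == 0), (s>=19):
  (0,0) <- {1, 2, 3, 4, 6, 7, 8, 9, 11, 13, 14, 16, 17}
  (0,1) <- {19}
  (1,0) <- {0, 5, 10}
Distinct abstract states = 3

3


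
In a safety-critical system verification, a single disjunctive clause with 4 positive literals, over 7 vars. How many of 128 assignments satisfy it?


Step 1: Total=2^7=128
Step 2: Unsat when all 4 false: 2^3=8
Step 3: Sat=128-8=120

120


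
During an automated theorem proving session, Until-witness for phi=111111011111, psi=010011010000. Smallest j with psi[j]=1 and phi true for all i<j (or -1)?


(phi U psi) at 0: need smallest j with psi[j]=1 and phi[i]=1 for all i in [0,j).
Scan from step 0:
  step 0: phi=1, psi=0 -> continue
  step 1: psi=1 and phi held for [0,1) -> witness found
Witness step = 1

1


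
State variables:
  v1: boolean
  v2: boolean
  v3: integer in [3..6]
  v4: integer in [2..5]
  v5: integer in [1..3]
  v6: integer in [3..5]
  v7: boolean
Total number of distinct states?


State space = product of domain sizes of all variables.
Domain sizes:
  v1 (boolean): 2
  v2 (boolean): 2
  v3 (integer in [3..6]): 4
  v4 (integer in [2..5]): 4
  v5 (integer in [1..3]): 3
  v6 (integer in [3..5]): 3
  v7 (boolean): 2
Product = 2 * 2 * 4 * 4 * 3 * 3 * 2 = 1152

1152


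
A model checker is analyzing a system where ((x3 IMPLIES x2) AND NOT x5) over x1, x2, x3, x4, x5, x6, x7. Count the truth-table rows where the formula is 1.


Formula: ((x3 IMPLIES x2) AND NOT x5) over 7 vars (128 rows)
Evaluate each row (x1, x2, x3, x4, x5, x6, x7 as bits, MSB first):
  row 0 [0000000]: ((0 IMPLIES 0) AND NOT 0) -> 1
  row 1 [0000001]: ((0 IMPLIES 0) AND NOT 0) -> 1
  row 2 [0000010]: ((0 IMPLIES 0) AND NOT 0) -> 1
  row 3 [0000011]: ((0 IMPLIES 0) AND NOT 0) -> 1
  row 4 [0000100]: ((0 IMPLIES 0) AND NOT 1) -> 0
  (every remaining row is evaluated the same way; all 128 results are listed next)
Full result column, 8 rows per line (x1,x2,x3,x4 fixed per line; x5,x6,x7 runs 000..111 left to right):
  rows 0-7 [x1,x2,x3,x4=0000]: 11110000  (ones: 4)
  rows 8-15 [x1,x2,x3,x4=0001]: 11110000  (ones: 4)
  rows 16-23 [x1,x2,x3,x4=0010]: 00000000  (ones: 0)
  rows 24-31 [x1,x2,x3,x4=0011]: 00000000  (ones: 0)
  rows 32-39 [x1,x2,x3,x4=0100]: 11110000  (ones: 4)
  rows 40-47 [x1,x2,x3,x4=0101]: 11110000  (ones: 4)
  rows 48-55 [x1,x2,x3,x4=0110]: 11110000  (ones: 4)
  rows 56-63 [x1,x2,x3,x4=0111]: 11110000  (ones: 4)
  rows 64-71 [x1,x2,x3,x4=1000]: 11110000  (ones: 4)
  rows 72-79 [x1,x2,x3,x4=1001]: 11110000  (ones: 4)
  rows 80-87 [x1,x2,x3,x4=1010]: 00000000  (ones: 0)
  rows 88-95 [x1,x2,x3,x4=1011]: 00000000  (ones: 0)
  rows 96-103 [x1,x2,x3,x4=1100]: 11110000  (ones: 4)
  rows 104-111 [x1,x2,x3,x4=1101]: 11110000  (ones: 4)
  rows 112-119 [x1,x2,x3,x4=1110]: 11110000  (ones: 4)
  rows 120-127 [x1,x2,x3,x4=1111]: 11110000  (ones: 4)
Count of 1-rows = 4+4+0+0+4+4+4+4+4+4+0+0+4+4+4+4 = 48

48


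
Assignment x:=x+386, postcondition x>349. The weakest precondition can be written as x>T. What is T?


Formula: wp(x:=E, P) = P[E/x] (substitute E for x in postcondition)
Step 1: Postcondition: x>349
Step 2: Substitute x+386 for x: x+386>349
Step 3: Solve for x: x > 349-386 = -37

-37


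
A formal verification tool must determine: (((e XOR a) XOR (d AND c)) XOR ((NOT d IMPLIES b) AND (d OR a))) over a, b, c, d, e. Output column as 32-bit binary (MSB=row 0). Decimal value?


Formula: (((e XOR a) XOR (d AND c)) XOR ((NOT d IMPLIES b) AND (d OR a))) over a, b, c, d, e (32 rows)
Evaluate each row (bits = a,b,c,d,e, MSB first):
  row 0 [00000]: (((0 XOR 0) XOR (0 AND 0)) XOR ((NOT 0 IMPLIES 0) AND (0 OR 0))) -> 0
  row 1 [00001]: (((1 XOR 0) XOR (0 AND 0)) XOR ((NOT 0 IMPLIES 0) AND (0 OR 0))) -> 1
  row 2 [00010]: (((0 XOR 0) XOR (1 AND 0)) XOR ((NOT 1 IMPLIES 0) AND (1 OR 0))) -> 1
  row 3 [00011]: (((1 XOR 0) XOR (1 AND 0)) XOR ((NOT 1 IMPLIES 0) AND (1 OR 0))) -> 0
  row 4 [00100]: (((0 XOR 0) XOR (0 AND 1)) XOR ((NOT 0 IMPLIES 0) AND (0 OR 0))) -> 0
  row 5 [00101]: (((1 XOR 0) XOR (0 AND 1)) XOR ((NOT 0 IMPLIES 0) AND (0 OR 0))) -> 1
  row 6 [00110]: (((0 XOR 0) XOR (1 AND 1)) XOR ((NOT 1 IMPLIES 0) AND (1 OR 0))) -> 0
  row 7 [00111]: (((1 XOR 0) XOR (1 AND 1)) XOR ((NOT 1 IMPLIES 0) AND (1 OR 0))) -> 1
  row 8 [01000]: (((0 XOR 0) XOR (0 AND 0)) XOR ((NOT 0 IMPLIES 1) AND (0 OR 0))) -> 0
  row 9 [01001]: (((1 XOR 0) XOR (0 AND 0)) XOR ((NOT 0 IMPLIES 1) AND (0 OR 0))) -> 1
  row 10 [01010]: (((0 XOR 0) XOR (1 AND 0)) XOR ((NOT 1 IMPLIES 1) AND (1 OR 0))) -> 1
  row 11 [01011]: (((1 XOR 0) XOR (1 AND 0)) XOR ((NOT 1 IMPLIES 1) AND (1 OR 0))) -> 0
  row 12 [01100]: (((0 XOR 0) XOR (0 AND 1)) XOR ((NOT 0 IMPLIES 1) AND (0 OR 0))) -> 0
  row 13 [01101]: (((1 XOR 0) XOR (0 AND 1)) XOR ((NOT 0 IMPLIES 1) AND (0 OR 0))) -> 1
  row 14 [01110]: (((0 XOR 0) XOR (1 AND 1)) XOR ((NOT 1 IMPLIES 1) AND (1 OR 0))) -> 0
  row 15 [01111]: (((1 XOR 0) XOR (1 AND 1)) XOR ((NOT 1 IMPLIES 1) AND (1 OR 0))) -> 1
  row 16 [10000]: (((0 XOR 1) XOR (0 AND 0)) XOR ((NOT 0 IMPLIES 0) AND (0 OR 1))) -> 1
  row 17 [10001]: (((1 XOR 1) XOR (0 AND 0)) XOR ((NOT 0 IMPLIES 0) AND (0 OR 1))) -> 0
  row 18 [10010]: (((0 XOR 1) XOR (1 AND 0)) XOR ((NOT 1 IMPLIES 0) AND (1 OR 1))) -> 0
  row 19 [10011]: (((1 XOR 1) XOR (1 AND 0)) XOR ((NOT 1 IMPLIES 0) AND (1 OR 1))) -> 1
  row 20 [10100]: (((0 XOR 1) XOR (0 AND 1)) XOR ((NOT 0 IMPLIES 0) AND (0 OR 1))) -> 1
  row 21 [10101]: (((1 XOR 1) XOR (0 AND 1)) XOR ((NOT 0 IMPLIES 0) AND (0 OR 1))) -> 0
  row 22 [10110]: (((0 XOR 1) XOR (1 AND 1)) XOR ((NOT 1 IMPLIES 0) AND (1 OR 1))) -> 1
  row 23 [10111]: (((1 XOR 1) XOR (1 AND 1)) XOR ((NOT 1 IMPLIES 0) AND (1 OR 1))) -> 0
  row 24 [11000]: (((0 XOR 1) XOR (0 AND 0)) XOR ((NOT 0 IMPLIES 1) AND (0 OR 1))) -> 0
  row 25 [11001]: (((1 XOR 1) XOR (0 AND 0)) XOR ((NOT 0 IMPLIES 1) AND (0 OR 1))) -> 1
  row 26 [11010]: (((0 XOR 1) XOR (1 AND 0)) XOR ((NOT 1 IMPLIES 1) AND (1 OR 1))) -> 0
  row 27 [11011]: (((1 XOR 1) XOR (1 AND 0)) XOR ((NOT 1 IMPLIES 1) AND (1 OR 1))) -> 1
  row 28 [11100]: (((0 XOR 1) XOR (0 AND 1)) XOR ((NOT 0 IMPLIES 1) AND (0 OR 1))) -> 0
  row 29 [11101]: (((1 XOR 1) XOR (0 AND 1)) XOR ((NOT 0 IMPLIES 1) AND (0 OR 1))) -> 1
  row 30 [11110]: (((0 XOR 1) XOR (1 AND 1)) XOR ((NOT 1 IMPLIES 1) AND (1 OR 1))) -> 1
  row 31 [11111]: (((1 XOR 1) XOR (1 AND 1)) XOR ((NOT 1 IMPLIES 1) AND (1 OR 1))) -> 0
Full result column, 4 rows per line (a,b,c fixed per line; d,e runs 00..11 left to right):
  rows 0-3 [a,b,c=000]: 0110  = hex 6
  rows 4-7 [a,b,c=001]: 0101  = hex 5
  rows 8-11 [a,b,c=010]: 0110  = hex 6
  rows 12-15 [a,b,c=011]: 0101  = hex 5
  rows 16-19 [a,b,c=100]: 1001  = hex 9
  rows 20-23 [a,b,c=101]: 1010  = hex A
  rows 24-27 [a,b,c=110]: 0101  = hex 5
  rows 28-31 [a,b,c=111]: 0110  = hex 6
Output column (row 0 .. row 31) = 01100101011001011001101001010110
Output column grouped in 4s = 0110 0101 0110 0101 1001 1010 0101 0110 = 0x65659A56
Convert to decimal digit by digit (value = value*16 + digit):
  6 -> 6
  6*16 + 5 = 101
  101*16 + 6 = 1622
  1622*16 + 5 = 25957
  25957*16 + 9 = 415321
  415321*16 + 10 (A) = 6645146
  6645146*16 + 5 = 106322341
  106322341*16 + 6 = 1701157462
Decimal = 1701157462

1701157462


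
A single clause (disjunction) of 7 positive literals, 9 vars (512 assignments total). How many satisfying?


Step 1: Total=2^9=512
Step 2: Unsat when all 7 false: 2^2=4
Step 3: Sat=512-4=508

508


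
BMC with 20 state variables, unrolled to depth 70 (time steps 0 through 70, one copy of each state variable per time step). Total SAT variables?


BMC unrolls to depth k, creating one copy of each state var for steps 0..k.
Step count = 70 + 1 = 71 (steps 0 through 70)
Vars per step = 20
Total = 20 * 71 = 1420

1420


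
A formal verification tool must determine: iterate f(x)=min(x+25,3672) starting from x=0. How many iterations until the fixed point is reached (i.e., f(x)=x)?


Step 1: x=0, cap=3672, increment=25
Step 2: x grows by 25 each step until capped at 3672; fixed point is x=3672
Step 3: iterations = ceil(3672/25) = 147

147


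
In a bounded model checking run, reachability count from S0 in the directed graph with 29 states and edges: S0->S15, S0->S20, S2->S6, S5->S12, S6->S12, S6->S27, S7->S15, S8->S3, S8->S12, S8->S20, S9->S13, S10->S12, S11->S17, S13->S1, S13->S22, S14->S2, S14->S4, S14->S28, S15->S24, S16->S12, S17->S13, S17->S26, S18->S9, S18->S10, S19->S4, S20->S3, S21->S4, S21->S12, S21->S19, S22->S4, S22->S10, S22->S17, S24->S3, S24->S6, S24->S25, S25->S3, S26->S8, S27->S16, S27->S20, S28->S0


BFS from S0:
  layer 0: {S0}
  layer 1: {S15, S20}
  layer 2: {S3, S24}
  layer 3: {S6, S25}
  layer 4: {S12, S27}
  layer 5: {S16}
Reachable set: {S0, S3, S6, S12, S15, S16, S20, S24, S25, S27}
Count = 10

10


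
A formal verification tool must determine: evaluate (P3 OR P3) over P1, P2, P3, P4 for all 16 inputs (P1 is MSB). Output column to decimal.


Formula: (P3 OR P3) over P1, P2, P3, P4 (16 rows)
Evaluate each row (bits = P1,P2,P3,P4, MSB first):
  row 0 [0000]: (0 OR 0) -> 0
  row 1 [0001]: (0 OR 0) -> 0
  row 2 [0010]: (1 OR 1) -> 1
  row 3 [0011]: (1 OR 1) -> 1
  row 4 [0100]: (0 OR 0) -> 0
  row 5 [0101]: (0 OR 0) -> 0
  row 6 [0110]: (1 OR 1) -> 1
  row 7 [0111]: (1 OR 1) -> 1
  row 8 [1000]: (0 OR 0) -> 0
  row 9 [1001]: (0 OR 0) -> 0
  row 10 [1010]: (1 OR 1) -> 1
  row 11 [1011]: (1 OR 1) -> 1
  row 12 [1100]: (0 OR 0) -> 0
  row 13 [1101]: (0 OR 0) -> 0
  row 14 [1110]: (1 OR 1) -> 1
  row 15 [1111]: (1 OR 1) -> 1
Full result column, 4 rows per line (P1,P2 fixed per line; P3,P4 runs 00..11 left to right):
  rows 0-3 [P1,P2=00]: 0011  = hex 3
  rows 4-7 [P1,P2=01]: 0011  = hex 3
  rows 8-11 [P1,P2=10]: 0011  = hex 3
  rows 12-15 [P1,P2=11]: 0011  = hex 3
Output column (row 0 .. row 15) = 0011001100110011
Output column grouped in 4s = 0011 0011 0011 0011 = 0x3333
Convert to decimal digit by digit (value = value*16 + digit):
  3 -> 3
  3*16 + 3 = 51
  51*16 + 3 = 819
  819*16 + 3 = 13107
Decimal = 13107

13107


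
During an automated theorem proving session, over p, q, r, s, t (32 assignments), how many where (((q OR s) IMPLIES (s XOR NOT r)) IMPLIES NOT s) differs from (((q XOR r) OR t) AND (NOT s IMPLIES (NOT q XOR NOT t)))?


F1 = (((q OR s) IMPLIES (s XOR NOT r)) IMPLIES NOT s)
F2 = (((q XOR r) OR t) AND (NOT s IMPLIES (NOT q XOR NOT t)))
Evaluate both on each of 32 rows (bits = p,q,r,s,t):
  row 0 [00000]: F1=1 F2=0 (differ) -> 1
  row 1 [00001]: F1=1 F2=1 -> 0
  row 2 [00010]: F1=1 F2=0 (differ) -> 1
  row 3 [00011]: F1=1 F2=1 -> 0
  row 4 [00100]: F1=1 F2=0 (differ) -> 1
  row 5 [00101]: F1=1 F2=1 -> 0
  row 6 [00110]: F1=0 F2=1 (differ) -> 1
  row 7 [00111]: F1=0 F2=1 (differ) -> 1
  row 8 [01000]: F1=1 F2=1 -> 0
  row 9 [01001]: F1=1 F2=0 (differ) -> 1
  row 10 [01010]: F1=1 F2=1 -> 0
  row 11 [01011]: F1=1 F2=1 -> 0
  row 12 [01100]: F1=1 F2=0 (differ) -> 1
  row 13 [01101]: F1=1 F2=0 (differ) -> 1
  row 14 [01110]: F1=0 F2=0 -> 0
  row 15 [01111]: F1=0 F2=1 (differ) -> 1
  row 16 [10000]: F1=1 F2=0 (differ) -> 1
  row 17 [10001]: F1=1 F2=1 -> 0
  row 18 [10010]: F1=1 F2=0 (differ) -> 1
  row 19 [10011]: F1=1 F2=1 -> 0
  row 20 [10100]: F1=1 F2=0 (differ) -> 1
  row 21 [10101]: F1=1 F2=1 -> 0
  row 22 [10110]: F1=0 F2=1 (differ) -> 1
  row 23 [10111]: F1=0 F2=1 (differ) -> 1
  row 24 [11000]: F1=1 F2=1 -> 0
  row 25 [11001]: F1=1 F2=0 (differ) -> 1
  row 26 [11010]: F1=1 F2=1 -> 0
  row 27 [11011]: F1=1 F2=1 -> 0
  row 28 [11100]: F1=1 F2=0 (differ) -> 1
  row 29 [11101]: F1=1 F2=0 (differ) -> 1
  row 30 [11110]: F1=0 F2=0 -> 0
  row 31 [11111]: F1=0 F2=1 (differ) -> 1
Full result column, 8 rows per line (p,q fixed per line; r,s,t runs 000..111 left to right):
  rows 0-7 [p,q=00]: 10101011  (ones: 5)
  rows 8-15 [p,q=01]: 01001101  (ones: 4)
  rows 16-23 [p,q=10]: 10101011  (ones: 5)
  rows 24-31 [p,q=11]: 01001101  (ones: 4)
Disagreements = 5+4+5+4 = 18

18


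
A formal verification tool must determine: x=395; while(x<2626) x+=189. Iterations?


Step 1: x goes from 395 toward 2626 by 189; the body runs while x<2626, so iterations = ceil((bound-start)/step)
Step 2: Distance=2231
Step 3: ceil(2231/189)=12

12


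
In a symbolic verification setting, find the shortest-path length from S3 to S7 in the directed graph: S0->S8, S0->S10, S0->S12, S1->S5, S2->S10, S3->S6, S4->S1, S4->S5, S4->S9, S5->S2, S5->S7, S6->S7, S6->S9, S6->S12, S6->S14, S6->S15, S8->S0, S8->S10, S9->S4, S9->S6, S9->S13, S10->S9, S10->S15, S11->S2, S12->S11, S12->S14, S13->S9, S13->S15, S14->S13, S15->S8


BFS layer-by-layer from S3:
  dist 0: {S3}
  dist 1: {S6}
  dist 2: {S7, S9, S12, S14, S15}
  -> S7 reached at distance 2
Shortest path length = 2

2


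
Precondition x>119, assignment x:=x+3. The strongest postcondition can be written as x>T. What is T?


Formula: sp(P, x:=E) = exists old_x. (x = E[old_x/x]) AND P[old_x/x] (old_x is the value of x before the assignment; eliminate old_x by solving x = E[old_x/x] for old_x)
Step 1: Precondition P: x>119, i.e. old_x > 119
Step 2: Assignment gives x = old_x + 3, so old_x = x - 3
Step 3: Substitute into P: x - 3 > 119
Step 4: Simplify: x > 119+3 = 122

122


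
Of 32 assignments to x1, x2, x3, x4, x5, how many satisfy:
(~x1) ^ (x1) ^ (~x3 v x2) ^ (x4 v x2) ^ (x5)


CNF with 5 clauses over 5 vars (32 assignments).
An assignment satisfies CNF iff every clause has >=1 true literal.
Check each row (bits = x1,x2,x3,x4,x5; clause T/F shown):
  row 0 [00000]: clauses=TFTFF -> 0
  row 1 [00001]: clauses=TFTFT -> 0
  row 2 [00010]: clauses=TFTTF -> 0
  row 3 [00011]: clauses=TFTTT -> 0
  row 4 [00100]: clauses=TFFFF -> 0
  row 5 [00101]: clauses=TFFFT -> 0
  row 6 [00110]: clauses=TFFTF -> 0
  row 7 [00111]: clauses=TFFTT -> 0
  row 8 [01000]: clauses=TFTTF -> 0
  row 9 [01001]: clauses=TFTTT -> 0
  row 10 [01010]: clauses=TFTTF -> 0
  row 11 [01011]: clauses=TFTTT -> 0
  row 12 [01100]: clauses=TFTTF -> 0
  row 13 [01101]: clauses=TFTTT -> 0
  row 14 [01110]: clauses=TFTTF -> 0
  row 15 [01111]: clauses=TFTTT -> 0
  row 16 [10000]: clauses=FTTFF -> 0
  row 17 [10001]: clauses=FTTFT -> 0
  row 18 [10010]: clauses=FTTTF -> 0
  row 19 [10011]: clauses=FTTTT -> 0
  row 20 [10100]: clauses=FTFFF -> 0
  row 21 [10101]: clauses=FTFFT -> 0
  row 22 [10110]: clauses=FTFTF -> 0
  row 23 [10111]: clauses=FTFTT -> 0
  row 24 [11000]: clauses=FTTTF -> 0
  row 25 [11001]: clauses=FTTTT -> 0
  row 26 [11010]: clauses=FTTTF -> 0
  row 27 [11011]: clauses=FTTTT -> 0
  row 28 [11100]: clauses=FTTTF -> 0
  row 29 [11101]: clauses=FTTTT -> 0
  row 30 [11110]: clauses=FTTTF -> 0
  row 31 [11111]: clauses=FTTTT -> 0
Full result column, 8 rows per line (x1,x2 fixed per line; x3,x4,x5 runs 000..111 left to right):
  rows 0-7 [x1,x2=00]: 00000000  (ones: 0)
  rows 8-15 [x1,x2=01]: 00000000  (ones: 0)
  rows 16-23 [x1,x2=10]: 00000000  (ones: 0)
  rows 24-31 [x1,x2=11]: 00000000  (ones: 0)
Satisfying assignments = 0+0+0+0 = 0

0


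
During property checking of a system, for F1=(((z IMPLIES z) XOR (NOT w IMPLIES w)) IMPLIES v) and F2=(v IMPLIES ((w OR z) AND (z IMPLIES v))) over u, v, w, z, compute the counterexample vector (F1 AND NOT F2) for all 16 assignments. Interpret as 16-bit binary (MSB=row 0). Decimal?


F1 = (((z IMPLIES z) XOR (NOT w IMPLIES w)) IMPLIES v)
F2 = (v IMPLIES ((w OR z) AND (z IMPLIES v)))
Counterexample to F1=>F2 is where F1=1 and F2=0.
Evaluate each row (bits = u,v,w,z, MSB first):
  row 0 [0000]: F1=0 F2=1 -> F1&~F2 -> 0
  row 1 [0001]: F1=0 F2=1 -> F1&~F2 -> 0
  row 2 [0010]: F1=1 F2=1 -> F1&~F2 -> 0
  row 3 [0011]: F1=1 F2=1 -> F1&~F2 -> 0
  row 4 [0100]: F1=1 F2=0 -> F1&~F2 -> 1
  row 5 [0101]: F1=1 F2=1 -> F1&~F2 -> 0
  row 6 [0110]: F1=1 F2=1 -> F1&~F2 -> 0
  row 7 [0111]: F1=1 F2=1 -> F1&~F2 -> 0
  row 8 [1000]: F1=0 F2=1 -> F1&~F2 -> 0
  row 9 [1001]: F1=0 F2=1 -> F1&~F2 -> 0
  row 10 [1010]: F1=1 F2=1 -> F1&~F2 -> 0
  row 11 [1011]: F1=1 F2=1 -> F1&~F2 -> 0
  row 12 [1100]: F1=1 F2=0 -> F1&~F2 -> 1
  row 13 [1101]: F1=1 F2=1 -> F1&~F2 -> 0
  row 14 [1110]: F1=1 F2=1 -> F1&~F2 -> 0
  row 15 [1111]: F1=1 F2=1 -> F1&~F2 -> 0
Full result column, 4 rows per line (u,v fixed per line; w,z runs 00..11 left to right):
  rows 0-3 [u,v=00]: 0000  = hex 0
  rows 4-7 [u,v=01]: 1000  = hex 8
  rows 8-11 [u,v=10]: 0000  = hex 0
  rows 12-15 [u,v=11]: 1000  = hex 8
Counterexample vector (row 0 .. row 15) = 0000100000001000
Output column grouped in 4s = 0000 1000 0000 1000 = 0x0808
Convert to decimal digit by digit (value = value*16 + digit):
  0 -> 0
  0*16 + 8 = 8
  8*16 + 0 = 128
  128*16 + 8 = 2056
Decimal = 2056

2056


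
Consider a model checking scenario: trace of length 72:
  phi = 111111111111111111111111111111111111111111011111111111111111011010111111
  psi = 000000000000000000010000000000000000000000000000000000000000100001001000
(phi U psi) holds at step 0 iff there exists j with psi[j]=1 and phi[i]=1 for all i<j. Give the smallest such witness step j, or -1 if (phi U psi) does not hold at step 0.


(phi U psi) at 0: need smallest j with psi[j]=1 and phi[i]=1 for all i in [0,j).
Scan from step 0:
  step 0: phi=1, psi=0 -> continue
  step 1: phi=1, psi=0 -> continue
  step 2: phi=1, psi=0 -> continue
  step 3: phi=1, psi=0 -> continue
  step 19: psi=1 and phi held for [0,19) -> witness found
Witness step = 19

19


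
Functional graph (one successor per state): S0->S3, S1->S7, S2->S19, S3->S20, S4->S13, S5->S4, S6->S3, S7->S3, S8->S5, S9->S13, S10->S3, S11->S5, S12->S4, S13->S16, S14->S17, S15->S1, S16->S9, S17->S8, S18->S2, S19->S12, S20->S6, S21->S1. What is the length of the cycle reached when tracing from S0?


Trace from S0 until a state repeats:
  S0 -> S3 -> S20 -> S6 -> S3
S3 first seen at step 1, revisited at step 4.
Cycle length = 4 - 1 = 3

3


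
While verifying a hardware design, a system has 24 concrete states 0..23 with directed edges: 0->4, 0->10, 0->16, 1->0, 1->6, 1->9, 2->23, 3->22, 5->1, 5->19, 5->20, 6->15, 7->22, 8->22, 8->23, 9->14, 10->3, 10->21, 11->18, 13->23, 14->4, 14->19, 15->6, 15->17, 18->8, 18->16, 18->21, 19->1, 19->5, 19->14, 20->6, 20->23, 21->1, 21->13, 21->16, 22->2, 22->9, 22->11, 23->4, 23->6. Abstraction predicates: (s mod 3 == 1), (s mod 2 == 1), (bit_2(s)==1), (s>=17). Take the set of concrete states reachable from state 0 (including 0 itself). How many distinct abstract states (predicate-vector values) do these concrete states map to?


BFS from 0:
Concrete reachable: {0, 1, 2, 3, 4, 5, 6, 8, 9, 10, 11, 13, 14, 15, 16, 17, 18, 19, 20, 21, 22, 23}
Abstract via predicates (s mod 3 == 1), (s mod 2 == 1), (bit_2(s)==1), (s>=17):
  (0,0,0,0) <- {0, 2, 8}
  (0,0,0,1) <- {18}
  (0,0,1,0) <- {6, 14}
  (0,0,1,1) <- {20}
  (0,1,0,0) <- {3, 9, 11}
  (0,1,0,1) <- {17}
  (0,1,1,0) <- {5, 15}
  (0,1,1,1) <- {21, 23}
  (1,0,0,0) <- {10, 16}
  (1,0,1,0) <- {4}
  (1,0,1,1) <- {22}
  (1,1,0,0) <- {1}
  (1,1,0,1) <- {19}
  (1,1,1,0) <- {13}
Distinct abstract states = 14

14


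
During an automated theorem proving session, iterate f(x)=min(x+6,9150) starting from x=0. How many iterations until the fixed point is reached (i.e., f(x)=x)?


Step 1: x=0, cap=9150, increment=6
Step 2: x grows by 6 each step until capped at 9150; fixed point is x=9150
Step 3: iterations = ceil(9150/6) = 1525

1525


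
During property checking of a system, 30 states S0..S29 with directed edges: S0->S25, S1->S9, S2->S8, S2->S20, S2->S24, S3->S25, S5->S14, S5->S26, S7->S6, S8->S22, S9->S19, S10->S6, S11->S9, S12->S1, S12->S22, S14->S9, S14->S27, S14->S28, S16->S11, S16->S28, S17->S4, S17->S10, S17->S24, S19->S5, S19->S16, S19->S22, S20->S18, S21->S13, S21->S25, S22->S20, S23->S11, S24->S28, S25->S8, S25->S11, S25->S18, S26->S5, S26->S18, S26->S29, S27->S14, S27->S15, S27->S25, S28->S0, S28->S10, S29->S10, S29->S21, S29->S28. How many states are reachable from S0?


BFS from S0:
  layer 0: {S0}
  layer 1: {S25}
  layer 2: {S8, S11, S18}
  layer 3: {S9, S22}
  layer 4: {S19, S20}
  layer 5: {S5, S16}
  layer 6: {S14, S26, S28}
  layer 7: {S10, S27, S29}
  layer 8: {S6, S15, S21}
  layer 9: {S13}
Reachable set: {S0, S5, S6, S8, S9, S10, S11, S13, S14, S15, S16, S18, S19, S20, S21, S22, S25, S26, S27, S28, S29}
Count = 21

21


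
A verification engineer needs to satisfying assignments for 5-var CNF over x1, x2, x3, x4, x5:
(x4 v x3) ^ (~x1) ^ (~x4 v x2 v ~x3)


CNF with 3 clauses over 5 vars (32 assignments).
An assignment satisfies CNF iff every clause has >=1 true literal.
Check each row (bits = x1,x2,x3,x4,x5; clause T/F shown):
  row 0 [00000]: clauses=FTT -> 0
  row 1 [00001]: clauses=FTT -> 0
  row 2 [00010]: clauses=TTT -> 1
  row 3 [00011]: clauses=TTT -> 1
  row 4 [00100]: clauses=TTT -> 1
  row 5 [00101]: clauses=TTT -> 1
  row 6 [00110]: clauses=TTF -> 0
  row 7 [00111]: clauses=TTF -> 0
  row 8 [01000]: clauses=FTT -> 0
  row 9 [01001]: clauses=FTT -> 0
  row 10 [01010]: clauses=TTT -> 1
  row 11 [01011]: clauses=TTT -> 1
  row 12 [01100]: clauses=TTT -> 1
  row 13 [01101]: clauses=TTT -> 1
  row 14 [01110]: clauses=TTT -> 1
  row 15 [01111]: clauses=TTT -> 1
  row 16 [10000]: clauses=FFT -> 0
  row 17 [10001]: clauses=FFT -> 0
  row 18 [10010]: clauses=TFT -> 0
  row 19 [10011]: clauses=TFT -> 0
  row 20 [10100]: clauses=TFT -> 0
  row 21 [10101]: clauses=TFT -> 0
  row 22 [10110]: clauses=TFF -> 0
  row 23 [10111]: clauses=TFF -> 0
  row 24 [11000]: clauses=FFT -> 0
  row 25 [11001]: clauses=FFT -> 0
  row 26 [11010]: clauses=TFT -> 0
  row 27 [11011]: clauses=TFT -> 0
  row 28 [11100]: clauses=TFT -> 0
  row 29 [11101]: clauses=TFT -> 0
  row 30 [11110]: clauses=TFT -> 0
  row 31 [11111]: clauses=TFT -> 0
Full result column, 8 rows per line (x1,x2 fixed per line; x3,x4,x5 runs 000..111 left to right):
  rows 0-7 [x1,x2=00]: 00111100  (ones: 4)
  rows 8-15 [x1,x2=01]: 00111111  (ones: 6)
  rows 16-23 [x1,x2=10]: 00000000  (ones: 0)
  rows 24-31 [x1,x2=11]: 00000000  (ones: 0)
Satisfying assignments = 4+6+0+0 = 10

10


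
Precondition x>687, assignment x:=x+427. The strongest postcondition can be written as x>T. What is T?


Formula: sp(P, x:=E) = exists old_x. (x = E[old_x/x]) AND P[old_x/x] (old_x is the value of x before the assignment; eliminate old_x by solving x = E[old_x/x] for old_x)
Step 1: Precondition P: x>687, i.e. old_x > 687
Step 2: Assignment gives x = old_x + 427, so old_x = x - 427
Step 3: Substitute into P: x - 427 > 687
Step 4: Simplify: x > 687+427 = 1114

1114


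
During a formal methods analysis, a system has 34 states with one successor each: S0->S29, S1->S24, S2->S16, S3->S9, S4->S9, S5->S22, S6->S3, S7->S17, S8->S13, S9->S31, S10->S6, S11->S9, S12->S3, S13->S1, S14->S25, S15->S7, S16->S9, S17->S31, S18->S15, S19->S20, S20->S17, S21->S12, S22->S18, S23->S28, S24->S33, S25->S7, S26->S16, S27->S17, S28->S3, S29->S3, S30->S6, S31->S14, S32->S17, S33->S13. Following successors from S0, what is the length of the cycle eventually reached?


Trace from S0 until a state repeats:
  S0 -> S29 -> S3 -> S9 -> S31 -> S14 -> S25 -> S7 -> S17 -> S31
S31 first seen at step 4, revisited at step 9.
Cycle length = 9 - 4 = 5

5


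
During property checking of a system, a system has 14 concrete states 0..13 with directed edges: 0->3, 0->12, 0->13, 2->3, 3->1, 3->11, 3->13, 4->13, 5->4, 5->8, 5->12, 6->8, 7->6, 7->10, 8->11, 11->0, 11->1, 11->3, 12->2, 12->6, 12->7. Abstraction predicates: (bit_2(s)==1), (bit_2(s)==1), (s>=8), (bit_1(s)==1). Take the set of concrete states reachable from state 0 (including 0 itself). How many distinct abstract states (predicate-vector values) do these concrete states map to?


BFS from 0:
Concrete reachable: {0, 1, 2, 3, 6, 7, 8, 10, 11, 12, 13}
Abstract via predicates (bit_2(s)==1), (bit_2(s)==1), (s>=8), (bit_1(s)==1):
  (0,0,0,0) <- {0, 1}
  (0,0,0,1) <- {2, 3}
  (0,0,1,0) <- {8}
  (0,0,1,1) <- {10, 11}
  (1,1,0,1) <- {6, 7}
  (1,1,1,0) <- {12, 13}
Distinct abstract states = 6

6


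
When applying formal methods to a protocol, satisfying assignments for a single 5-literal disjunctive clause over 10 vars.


Step 1: Total=2^10=1024
Step 2: Unsat when all 5 false: 2^5=32
Step 3: Sat=1024-32=992

992


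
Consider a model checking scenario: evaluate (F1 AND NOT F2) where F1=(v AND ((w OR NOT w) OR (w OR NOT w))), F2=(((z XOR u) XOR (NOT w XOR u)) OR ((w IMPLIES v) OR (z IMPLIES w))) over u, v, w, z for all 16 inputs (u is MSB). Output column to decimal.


F1 = (v AND ((w OR NOT w) OR (w OR NOT w)))
F2 = (((z XOR u) XOR (NOT w XOR u)) OR ((w IMPLIES v) OR (z IMPLIES w)))
Counterexample to F1=>F2 is where F1=1 and F2=0.
Evaluate each row (bits = u,v,w,z, MSB first):
  row 0 [0000]: F1=0 F2=1 -> F1&~F2 -> 0
  row 1 [0001]: F1=0 F2=1 -> F1&~F2 -> 0
  row 2 [0010]: F1=0 F2=1 -> F1&~F2 -> 0
  row 3 [0011]: F1=0 F2=1 -> F1&~F2 -> 0
  row 4 [0100]: F1=1 F2=1 -> F1&~F2 -> 0
  row 5 [0101]: F1=1 F2=1 -> F1&~F2 -> 0
  row 6 [0110]: F1=1 F2=1 -> F1&~F2 -> 0
  row 7 [0111]: F1=1 F2=1 -> F1&~F2 -> 0
  row 8 [1000]: F1=0 F2=1 -> F1&~F2 -> 0
  row 9 [1001]: F1=0 F2=1 -> F1&~F2 -> 0
  row 10 [1010]: F1=0 F2=1 -> F1&~F2 -> 0
  row 11 [1011]: F1=0 F2=1 -> F1&~F2 -> 0
  row 12 [1100]: F1=1 F2=1 -> F1&~F2 -> 0
  row 13 [1101]: F1=1 F2=1 -> F1&~F2 -> 0
  row 14 [1110]: F1=1 F2=1 -> F1&~F2 -> 0
  row 15 [1111]: F1=1 F2=1 -> F1&~F2 -> 0
Full result column, 4 rows per line (u,v fixed per line; w,z runs 00..11 left to right):
  rows 0-3 [u,v=00]: 0000  = hex 0
  rows 4-7 [u,v=01]: 0000  = hex 0
  rows 8-11 [u,v=10]: 0000  = hex 0
  rows 12-15 [u,v=11]: 0000  = hex 0
Counterexample vector (row 0 .. row 15) = 0000000000000000
Output column grouped in 4s = 0000 0000 0000 0000 = 0x0000
Convert to decimal digit by digit (value = value*16 + digit):
  0 -> 0
  0*16 + 0 = 0
  0*16 + 0 = 0
  0*16 + 0 = 0
Decimal = 0

0


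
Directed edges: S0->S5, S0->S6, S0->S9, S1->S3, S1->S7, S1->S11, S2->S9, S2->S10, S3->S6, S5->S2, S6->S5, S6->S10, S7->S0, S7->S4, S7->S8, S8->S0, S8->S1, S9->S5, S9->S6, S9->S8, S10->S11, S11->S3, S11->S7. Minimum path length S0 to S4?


BFS layer-by-layer from S0:
  dist 0: {S0}
  dist 1: {S5, S6, S9}
  dist 2: {S2, S8, S10}
  dist 3: {S1, S11}
  dist 4: {S3, S7}
  dist 5: {S4}
  -> S4 reached at distance 5
Shortest path length = 5

5


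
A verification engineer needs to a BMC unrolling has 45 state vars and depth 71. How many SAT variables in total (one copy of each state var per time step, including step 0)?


BMC unrolls to depth k, creating one copy of each state var for steps 0..k.
Step count = 71 + 1 = 72 (steps 0 through 71)
Vars per step = 45
Total = 45 * 72 = 3240

3240


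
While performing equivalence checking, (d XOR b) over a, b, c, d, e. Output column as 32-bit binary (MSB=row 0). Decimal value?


Formula: (d XOR b) over a, b, c, d, e (32 rows)
Evaluate each row (bits = a,b,c,d,e, MSB first):
  row 0 [00000]: (0 XOR 0) -> 0
  row 1 [00001]: (0 XOR 0) -> 0
  row 2 [00010]: (1 XOR 0) -> 1
  row 3 [00011]: (1 XOR 0) -> 1
  row 4 [00100]: (0 XOR 0) -> 0
  row 5 [00101]: (0 XOR 0) -> 0
  row 6 [00110]: (1 XOR 0) -> 1
  row 7 [00111]: (1 XOR 0) -> 1
  row 8 [01000]: (0 XOR 1) -> 1
  row 9 [01001]: (0 XOR 1) -> 1
  row 10 [01010]: (1 XOR 1) -> 0
  row 11 [01011]: (1 XOR 1) -> 0
  row 12 [01100]: (0 XOR 1) -> 1
  row 13 [01101]: (0 XOR 1) -> 1
  row 14 [01110]: (1 XOR 1) -> 0
  row 15 [01111]: (1 XOR 1) -> 0
  row 16 [10000]: (0 XOR 0) -> 0
  row 17 [10001]: (0 XOR 0) -> 0
  row 18 [10010]: (1 XOR 0) -> 1
  row 19 [10011]: (1 XOR 0) -> 1
  row 20 [10100]: (0 XOR 0) -> 0
  row 21 [10101]: (0 XOR 0) -> 0
  row 22 [10110]: (1 XOR 0) -> 1
  row 23 [10111]: (1 XOR 0) -> 1
  row 24 [11000]: (0 XOR 1) -> 1
  row 25 [11001]: (0 XOR 1) -> 1
  row 26 [11010]: (1 XOR 1) -> 0
  row 27 [11011]: (1 XOR 1) -> 0
  row 28 [11100]: (0 XOR 1) -> 1
  row 29 [11101]: (0 XOR 1) -> 1
  row 30 [11110]: (1 XOR 1) -> 0
  row 31 [11111]: (1 XOR 1) -> 0
Full result column, 4 rows per line (a,b,c fixed per line; d,e runs 00..11 left to right):
  rows 0-3 [a,b,c=000]: 0011  = hex 3
  rows 4-7 [a,b,c=001]: 0011  = hex 3
  rows 8-11 [a,b,c=010]: 1100  = hex C
  rows 12-15 [a,b,c=011]: 1100  = hex C
  rows 16-19 [a,b,c=100]: 0011  = hex 3
  rows 20-23 [a,b,c=101]: 0011  = hex 3
  rows 24-27 [a,b,c=110]: 1100  = hex C
  rows 28-31 [a,b,c=111]: 1100  = hex C
Output column (row 0 .. row 31) = 00110011110011000011001111001100
Output column grouped in 4s = 0011 0011 1100 1100 0011 0011 1100 1100 = 0x33CC33CC
Convert to decimal digit by digit (value = value*16 + digit):
  3 -> 3
  3*16 + 3 = 51
  51*16 + 12 (C) = 828
  828*16 + 12 (C) = 13260
  13260*16 + 3 = 212163
  212163*16 + 3 = 3394611
  3394611*16 + 12 (C) = 54313788
  54313788*16 + 12 (C) = 869020620
Decimal = 869020620

869020620


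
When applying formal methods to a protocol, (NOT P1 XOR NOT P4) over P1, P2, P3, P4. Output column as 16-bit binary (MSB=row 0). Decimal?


Formula: (NOT P1 XOR NOT P4) over P1, P2, P3, P4 (16 rows)
Evaluate each row (bits = P1,P2,P3,P4, MSB first):
  row 0 [0000]: (NOT 0 XOR NOT 0) -> 0
  row 1 [0001]: (NOT 0 XOR NOT 1) -> 1
  row 2 [0010]: (NOT 0 XOR NOT 0) -> 0
  row 3 [0011]: (NOT 0 XOR NOT 1) -> 1
  row 4 [0100]: (NOT 0 XOR NOT 0) -> 0
  row 5 [0101]: (NOT 0 XOR NOT 1) -> 1
  row 6 [0110]: (NOT 0 XOR NOT 0) -> 0
  row 7 [0111]: (NOT 0 XOR NOT 1) -> 1
  row 8 [1000]: (NOT 1 XOR NOT 0) -> 1
  row 9 [1001]: (NOT 1 XOR NOT 1) -> 0
  row 10 [1010]: (NOT 1 XOR NOT 0) -> 1
  row 11 [1011]: (NOT 1 XOR NOT 1) -> 0
  row 12 [1100]: (NOT 1 XOR NOT 0) -> 1
  row 13 [1101]: (NOT 1 XOR NOT 1) -> 0
  row 14 [1110]: (NOT 1 XOR NOT 0) -> 1
  row 15 [1111]: (NOT 1 XOR NOT 1) -> 0
Full result column, 4 rows per line (P1,P2 fixed per line; P3,P4 runs 00..11 left to right):
  rows 0-3 [P1,P2=00]: 0101  = hex 5
  rows 4-7 [P1,P2=01]: 0101  = hex 5
  rows 8-11 [P1,P2=10]: 1010  = hex A
  rows 12-15 [P1,P2=11]: 1010  = hex A
Output column (row 0 .. row 15) = 0101010110101010
Output column grouped in 4s = 0101 0101 1010 1010 = 0x55AA
Convert to decimal digit by digit (value = value*16 + digit):
  5 -> 5
  5*16 + 5 = 85
  85*16 + 10 (A) = 1370
  1370*16 + 10 (A) = 21930
Decimal = 21930

21930


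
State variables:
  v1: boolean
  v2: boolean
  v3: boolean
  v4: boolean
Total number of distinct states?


State space = product of domain sizes of all variables.
Domain sizes:
  v1 (boolean): 2
  v2 (boolean): 2
  v3 (boolean): 2
  v4 (boolean): 2
Product = 2 * 2 * 2 * 2 = 16

16


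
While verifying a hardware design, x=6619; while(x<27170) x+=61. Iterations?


Step 1: x goes from 6619 toward 27170 by 61; the body runs while x<27170, so iterations = ceil((bound-start)/step)
Step 2: Distance=20551
Step 3: ceil(20551/61)=337

337
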